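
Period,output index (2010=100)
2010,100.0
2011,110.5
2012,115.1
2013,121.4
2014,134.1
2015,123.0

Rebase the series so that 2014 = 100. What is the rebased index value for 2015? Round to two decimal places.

91.72

Rebased(2015) = 123.0 / 134.1 × 100 = 91.7226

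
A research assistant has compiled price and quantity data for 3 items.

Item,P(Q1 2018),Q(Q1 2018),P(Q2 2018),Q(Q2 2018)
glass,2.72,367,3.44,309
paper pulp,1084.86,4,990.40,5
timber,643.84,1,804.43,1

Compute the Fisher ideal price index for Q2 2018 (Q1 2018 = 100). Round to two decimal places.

99.74

Laspeyres component (base-period weights):
ΣP(Q2 2018)Q(Q1 2018) = 3.44×367 + 990.40×4 + 804.43×1 = 1262.48 + 3961.6 + 804.43 = 6028.51
ΣP(Q1 2018)Q(Q1 2018) = 2.72×367 + 1084.86×4 + 643.84×1 = 998.24 + 4339.44 + 643.84 = 5981.52
L = 6028.51 / 5981.52 × 100 = 100.7856
Paasche component (current-period weights):
ΣP(Q2 2018)Q(Q2 2018) = 3.44×309 + 990.40×5 + 804.43×1 = 1062.96 + 4952 + 804.43 = 6819.39
ΣP(Q1 2018)Q(Q2 2018) = 2.72×309 + 1084.86×5 + 643.84×1 = 840.48 + 5424.3 + 643.84 = 6908.62
P = 6819.39 / 6908.62 × 100 = 98.7084
Fisher = √(L × P) = √(100.7856 × 98.7084) = 99.7416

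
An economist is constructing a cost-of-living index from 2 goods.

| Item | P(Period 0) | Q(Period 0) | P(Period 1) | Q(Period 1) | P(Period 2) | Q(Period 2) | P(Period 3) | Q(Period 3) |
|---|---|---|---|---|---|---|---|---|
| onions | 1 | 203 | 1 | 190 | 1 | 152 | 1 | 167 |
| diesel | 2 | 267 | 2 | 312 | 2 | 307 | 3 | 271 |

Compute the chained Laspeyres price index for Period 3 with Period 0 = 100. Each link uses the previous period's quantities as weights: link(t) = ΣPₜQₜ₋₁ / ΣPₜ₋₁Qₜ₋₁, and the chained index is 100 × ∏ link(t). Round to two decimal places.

140.08

Link Period 0→Period 1:
ΣP(Period 1)Q(Period 0) = 1×203 + 2×267 = 203 + 534 = 737
ΣP(Period 0)Q(Period 0) = 1×203 + 2×267 = 203 + 534 = 737
link = 737/737 = 1.000000
Link Period 1→Period 2:
ΣP(Period 2)Q(Period 1) = 1×190 + 2×312 = 190 + 624 = 814
ΣP(Period 1)Q(Period 1) = 1×190 + 2×312 = 190 + 624 = 814
link = 814/814 = 1.000000
Link Period 2→Period 3:
ΣP(Period 3)Q(Period 2) = 1×152 + 3×307 = 152 + 921 = 1073
ΣP(Period 2)Q(Period 2) = 1×152 + 2×307 = 152 + 614 = 766
link = 1073/766 = 1.400783
Chained index = 100 × 1.000000 × 1.000000 × 1.400783 = 140.0783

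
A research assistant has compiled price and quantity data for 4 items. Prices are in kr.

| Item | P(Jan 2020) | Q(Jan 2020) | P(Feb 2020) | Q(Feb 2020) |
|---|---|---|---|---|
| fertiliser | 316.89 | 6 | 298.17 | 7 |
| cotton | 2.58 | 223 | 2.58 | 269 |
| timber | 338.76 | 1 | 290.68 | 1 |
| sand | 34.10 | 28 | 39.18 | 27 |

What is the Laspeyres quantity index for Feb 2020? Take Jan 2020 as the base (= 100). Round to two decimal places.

110.65

Laspeyres quantity index uses base-period prices as weights.
ΣP(Jan 2020)·Q(Feb 2020) = 316.89×7 + 2.58×269 + 338.76×1 + 34.10×27 = 2218.23 + 694.02 + 338.76 + 920.7 = 4171.71
ΣP(Jan 2020)·Q(Jan 2020) = 316.89×6 + 2.58×223 + 338.76×1 + 34.10×28 = 1901.34 + 575.34 + 338.76 + 954.8 = 3770.24
Index = 4171.71 / 3770.24 × 100 = 110.6484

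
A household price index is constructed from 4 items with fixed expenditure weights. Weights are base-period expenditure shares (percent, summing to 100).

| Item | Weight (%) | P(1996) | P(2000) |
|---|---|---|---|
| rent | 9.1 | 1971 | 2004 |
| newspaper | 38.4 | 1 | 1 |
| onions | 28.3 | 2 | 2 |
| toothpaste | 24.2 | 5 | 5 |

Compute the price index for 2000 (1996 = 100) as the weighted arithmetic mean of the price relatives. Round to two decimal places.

100.15

rent: 9.1 × (2004/1971) = 9.1 × 1.016743 = 9.2524
newspaper: 38.4 × (1/1) = 38.4 × 1.000000 = 38.4000
onions: 28.3 × (2/2) = 28.3 × 1.000000 = 28.3000
toothpaste: 24.2 × (5/5) = 24.2 × 1.000000 = 24.2000
Index = Σ wᵢ·(p₁ᵢ/p₀ᵢ) = 9.2524 + 38.4000 + 28.3000 + 24.2000 = 100.1524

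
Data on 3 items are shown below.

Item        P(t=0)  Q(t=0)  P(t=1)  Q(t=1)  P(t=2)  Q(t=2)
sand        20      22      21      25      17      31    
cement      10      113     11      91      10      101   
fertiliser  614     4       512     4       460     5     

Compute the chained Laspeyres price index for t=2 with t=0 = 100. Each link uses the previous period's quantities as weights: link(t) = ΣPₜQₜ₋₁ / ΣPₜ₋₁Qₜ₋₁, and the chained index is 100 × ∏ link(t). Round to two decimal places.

Link t=0→t=1:
ΣP(t=1)Q(t=0) = 21×22 + 11×113 + 512×4 = 462 + 1243 + 2048 = 3753
ΣP(t=0)Q(t=0) = 20×22 + 10×113 + 614×4 = 440 + 1130 + 2456 = 4026
link = 3753/4026 = 0.932191
Link t=1→t=2:
ΣP(t=2)Q(t=1) = 17×25 + 10×91 + 460×4 = 425 + 910 + 1840 = 3175
ΣP(t=1)Q(t=1) = 21×25 + 11×91 + 512×4 = 525 + 1001 + 2048 = 3574
link = 3175/3574 = 0.888360
Chained index = 100 × 0.932191 × 0.888360 = 82.8121

82.81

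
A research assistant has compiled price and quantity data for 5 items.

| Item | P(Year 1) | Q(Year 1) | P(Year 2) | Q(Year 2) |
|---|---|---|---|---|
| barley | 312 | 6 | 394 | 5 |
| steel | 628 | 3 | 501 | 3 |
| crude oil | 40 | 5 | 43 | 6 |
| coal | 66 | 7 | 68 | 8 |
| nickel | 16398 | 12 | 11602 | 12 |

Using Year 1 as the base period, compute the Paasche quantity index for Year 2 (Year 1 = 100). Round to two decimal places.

99.80

Paasche quantity index uses current-period prices as weights.
ΣP(Year 2)·Q(Year 2) = 394×5 + 501×3 + 43×6 + 68×8 + 11602×12 = 1970 + 1503 + 258 + 544 + 139224 = 143499
ΣP(Year 2)·Q(Year 1) = 394×6 + 501×3 + 43×5 + 68×7 + 11602×12 = 2364 + 1503 + 215 + 476 + 139224 = 143782
Index = 143499 / 143782 × 100 = 99.8032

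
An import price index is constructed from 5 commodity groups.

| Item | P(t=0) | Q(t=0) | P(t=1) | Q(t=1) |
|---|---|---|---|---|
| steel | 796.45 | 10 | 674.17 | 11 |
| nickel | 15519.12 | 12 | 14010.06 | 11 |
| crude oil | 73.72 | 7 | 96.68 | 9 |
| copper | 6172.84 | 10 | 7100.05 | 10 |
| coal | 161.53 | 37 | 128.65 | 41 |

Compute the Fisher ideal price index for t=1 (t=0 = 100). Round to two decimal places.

95.91

Laspeyres component (base-period weights):
ΣP(t=1)Q(t=0) = 674.17×10 + 14010.06×12 + 96.68×7 + 7100.05×10 + 128.65×37 = 6741.7 + 168120.72 + 676.76 + 71000.5 + 4760.05 = 251299.73
ΣP(t=0)Q(t=0) = 796.45×10 + 15519.12×12 + 73.72×7 + 6172.84×10 + 161.53×37 = 7964.5 + 186229.44 + 516.04 + 61728.4 + 5976.61 = 262414.99
L = 251299.73 / 262414.99 × 100 = 95.7642
Paasche component (current-period weights):
ΣP(t=1)Q(t=1) = 674.17×11 + 14010.06×11 + 96.68×9 + 7100.05×10 + 128.65×41 = 7415.87 + 154110.66 + 870.12 + 71000.5 + 5274.65 = 238671.8
ΣP(t=0)Q(t=1) = 796.45×11 + 15519.12×11 + 73.72×9 + 6172.84×10 + 161.53×41 = 8760.95 + 170710.32 + 663.48 + 61728.4 + 6622.73 = 248485.88
P = 238671.8 / 248485.88 × 100 = 96.0504
Fisher = √(L × P) = √(95.7642 × 96.0504) = 95.9072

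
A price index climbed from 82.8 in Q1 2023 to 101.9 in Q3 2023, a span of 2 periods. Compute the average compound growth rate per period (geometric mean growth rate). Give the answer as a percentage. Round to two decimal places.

10.94%

Growth factor = (101.9/82.8)^(1/2) = (1.230676)^(1/2) = 1.109359
Growth rate = 1.109359 − 1 = 0.109359 = 10.9359%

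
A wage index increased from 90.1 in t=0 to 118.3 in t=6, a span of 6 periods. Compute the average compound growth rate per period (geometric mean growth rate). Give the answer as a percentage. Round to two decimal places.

Growth factor = (118.3/90.1)^(1/6) = (1.312986)^(1/6) = 1.046430
Growth rate = 1.046430 − 1 = 0.046430 = 4.6430%

4.64%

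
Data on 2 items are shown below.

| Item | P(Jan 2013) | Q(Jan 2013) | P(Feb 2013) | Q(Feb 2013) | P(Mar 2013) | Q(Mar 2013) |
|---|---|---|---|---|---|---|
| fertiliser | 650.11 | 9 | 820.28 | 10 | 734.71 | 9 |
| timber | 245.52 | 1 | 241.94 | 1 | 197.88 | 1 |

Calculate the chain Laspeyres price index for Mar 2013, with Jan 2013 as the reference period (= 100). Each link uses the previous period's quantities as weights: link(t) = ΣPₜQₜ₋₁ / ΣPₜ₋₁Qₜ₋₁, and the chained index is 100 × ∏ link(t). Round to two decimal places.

111.74

Link Jan 2013→Feb 2013:
ΣP(Feb 2013)Q(Jan 2013) = 820.28×9 + 241.94×1 = 7382.52 + 241.94 = 7624.46
ΣP(Jan 2013)Q(Jan 2013) = 650.11×9 + 245.52×1 = 5850.99 + 245.52 = 6096.51
link = 7624.46/6096.51 = 1.250627
Link Feb 2013→Mar 2013:
ΣP(Mar 2013)Q(Feb 2013) = 734.71×10 + 197.88×1 = 7347.1 + 197.88 = 7544.98
ΣP(Feb 2013)Q(Feb 2013) = 820.28×10 + 241.94×1 = 8202.8 + 241.94 = 8444.74
link = 7544.98/8444.74 = 0.893453
Chained index = 100 × 1.250627 × 0.893453 = 111.7377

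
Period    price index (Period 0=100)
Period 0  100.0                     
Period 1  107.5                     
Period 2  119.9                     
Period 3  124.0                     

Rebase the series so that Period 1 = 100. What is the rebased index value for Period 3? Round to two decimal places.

115.35

Rebased(Period 3) = 124.0 / 107.5 × 100 = 115.3488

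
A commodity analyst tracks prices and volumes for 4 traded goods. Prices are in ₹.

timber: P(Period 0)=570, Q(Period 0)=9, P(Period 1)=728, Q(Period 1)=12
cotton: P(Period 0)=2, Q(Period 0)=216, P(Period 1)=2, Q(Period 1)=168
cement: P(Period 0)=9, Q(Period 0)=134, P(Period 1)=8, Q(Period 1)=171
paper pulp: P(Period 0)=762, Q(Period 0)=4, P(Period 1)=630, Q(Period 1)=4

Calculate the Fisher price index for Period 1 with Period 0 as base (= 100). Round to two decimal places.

108.95

Laspeyres component (base-period weights):
ΣP(Period 1)Q(Period 0) = 728×9 + 2×216 + 8×134 + 630×4 = 6552 + 432 + 1072 + 2520 = 10576
ΣP(Period 0)Q(Period 0) = 570×9 + 2×216 + 9×134 + 762×4 = 5130 + 432 + 1206 + 3048 = 9816
L = 10576 / 9816 × 100 = 107.7425
Paasche component (current-period weights):
ΣP(Period 1)Q(Period 1) = 728×12 + 2×168 + 8×171 + 630×4 = 8736 + 336 + 1368 + 2520 = 12960
ΣP(Period 0)Q(Period 1) = 570×12 + 2×168 + 9×171 + 762×4 = 6840 + 336 + 1539 + 3048 = 11763
P = 12960 / 11763 × 100 = 110.1760
Fisher = √(L × P) = √(107.7425 × 110.1760) = 108.9524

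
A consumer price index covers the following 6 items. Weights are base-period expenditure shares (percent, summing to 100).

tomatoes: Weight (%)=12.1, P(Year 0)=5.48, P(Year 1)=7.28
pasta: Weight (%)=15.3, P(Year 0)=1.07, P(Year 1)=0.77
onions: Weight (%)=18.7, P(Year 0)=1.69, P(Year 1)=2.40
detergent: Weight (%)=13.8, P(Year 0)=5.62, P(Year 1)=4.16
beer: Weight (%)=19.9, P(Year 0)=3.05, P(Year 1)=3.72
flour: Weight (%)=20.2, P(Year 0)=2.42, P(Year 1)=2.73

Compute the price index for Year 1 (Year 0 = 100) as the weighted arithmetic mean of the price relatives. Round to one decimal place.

tomatoes: 12.1 × (7.28/5.48) = 12.1 × 1.328467 = 16.0745
pasta: 15.3 × (0.77/1.07) = 15.3 × 0.719626 = 11.0103
onions: 18.7 × (2.40/1.69) = 18.7 × 1.420118 = 26.5562
detergent: 13.8 × (4.16/5.62) = 13.8 × 0.740214 = 10.2149
beer: 19.9 × (3.72/3.05) = 19.9 × 1.219672 = 24.2715
flour: 20.2 × (2.73/2.42) = 20.2 × 1.128099 = 22.7876
Index = Σ wᵢ·(p₁ᵢ/p₀ᵢ) = 16.0745 + 11.0103 + 26.5562 + 10.2149 + 24.2715 + 22.7876 = 110.9150

110.9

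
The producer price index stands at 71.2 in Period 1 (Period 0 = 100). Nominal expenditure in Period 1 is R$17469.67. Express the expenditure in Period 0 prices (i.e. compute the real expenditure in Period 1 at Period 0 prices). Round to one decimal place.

24536.1

Real = Nominal ÷ (Index/100) = 17469.67 ÷ (71.2/100)
     = 17469.67 ÷ 0.712 = 24536.0534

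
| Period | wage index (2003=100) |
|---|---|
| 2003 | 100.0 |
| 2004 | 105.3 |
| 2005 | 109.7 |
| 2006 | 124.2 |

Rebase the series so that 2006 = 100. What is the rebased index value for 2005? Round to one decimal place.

88.3

Rebased(2005) = 109.7 / 124.2 × 100 = 88.3253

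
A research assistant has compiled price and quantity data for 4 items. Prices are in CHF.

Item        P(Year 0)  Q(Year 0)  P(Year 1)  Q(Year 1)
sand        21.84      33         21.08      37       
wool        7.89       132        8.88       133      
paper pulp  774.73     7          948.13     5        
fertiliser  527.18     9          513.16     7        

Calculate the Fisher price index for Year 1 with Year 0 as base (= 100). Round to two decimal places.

Laspeyres component (base-period weights):
ΣP(Year 1)Q(Year 0) = 21.08×33 + 8.88×132 + 948.13×7 + 513.16×9 = 695.64 + 1172.16 + 6636.91 + 4618.44 = 13123.15
ΣP(Year 0)Q(Year 0) = 21.84×33 + 7.89×132 + 774.73×7 + 527.18×9 = 720.72 + 1041.48 + 5423.11 + 4744.62 = 11929.93
L = 13123.15 / 11929.93 × 100 = 110.0019
Paasche component (current-period weights):
ΣP(Year 1)Q(Year 1) = 21.08×37 + 8.88×133 + 948.13×5 + 513.16×7 = 779.96 + 1181.04 + 4740.65 + 3592.12 = 10293.77
ΣP(Year 0)Q(Year 1) = 21.84×37 + 7.89×133 + 774.73×5 + 527.18×7 = 808.08 + 1049.37 + 3873.65 + 3690.26 = 9421.36
P = 10293.77 / 9421.36 × 100 = 109.2599
Fisher = √(L × P) = √(110.0019 × 109.2599) = 109.6303

109.63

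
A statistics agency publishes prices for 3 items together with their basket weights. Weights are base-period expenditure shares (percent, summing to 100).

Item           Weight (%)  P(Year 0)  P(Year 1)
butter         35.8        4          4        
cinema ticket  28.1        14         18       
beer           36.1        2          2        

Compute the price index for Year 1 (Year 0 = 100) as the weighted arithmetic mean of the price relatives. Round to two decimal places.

butter: 35.8 × (4/4) = 35.8 × 1.000000 = 35.8000
cinema ticket: 28.1 × (18/14) = 28.1 × 1.285714 = 36.1286
beer: 36.1 × (2/2) = 36.1 × 1.000000 = 36.1000
Index = Σ wᵢ·(p₁ᵢ/p₀ᵢ) = 35.8000 + 36.1286 + 36.1000 = 108.0286

108.03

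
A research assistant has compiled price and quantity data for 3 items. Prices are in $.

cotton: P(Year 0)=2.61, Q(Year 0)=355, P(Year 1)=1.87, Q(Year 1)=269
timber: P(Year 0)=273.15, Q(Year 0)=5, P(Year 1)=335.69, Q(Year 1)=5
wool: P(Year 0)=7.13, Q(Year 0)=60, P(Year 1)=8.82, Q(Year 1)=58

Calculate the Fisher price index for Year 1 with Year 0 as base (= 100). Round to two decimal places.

107.04

Laspeyres component (base-period weights):
ΣP(Year 1)Q(Year 0) = 1.87×355 + 335.69×5 + 8.82×60 = 663.85 + 1678.45 + 529.2 = 2871.5
ΣP(Year 0)Q(Year 0) = 2.61×355 + 273.15×5 + 7.13×60 = 926.55 + 1365.75 + 427.8 = 2720.1
L = 2871.5 / 2720.1 × 100 = 105.5660
Paasche component (current-period weights):
ΣP(Year 1)Q(Year 1) = 1.87×269 + 335.69×5 + 8.82×58 = 503.03 + 1678.45 + 511.56 = 2693.04
ΣP(Year 0)Q(Year 1) = 2.61×269 + 273.15×5 + 7.13×58 = 702.09 + 1365.75 + 413.54 = 2481.38
P = 2693.04 / 2481.38 × 100 = 108.5299
Fisher = √(L × P) = √(105.5660 × 108.5299) = 107.0377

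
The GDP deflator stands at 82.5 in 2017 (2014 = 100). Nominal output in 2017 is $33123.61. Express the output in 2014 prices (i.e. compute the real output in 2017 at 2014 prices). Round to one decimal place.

40149.8

Real = Nominal ÷ (Index/100) = 33123.61 ÷ (82.5/100)
     = 33123.61 ÷ 0.825 = 40149.8303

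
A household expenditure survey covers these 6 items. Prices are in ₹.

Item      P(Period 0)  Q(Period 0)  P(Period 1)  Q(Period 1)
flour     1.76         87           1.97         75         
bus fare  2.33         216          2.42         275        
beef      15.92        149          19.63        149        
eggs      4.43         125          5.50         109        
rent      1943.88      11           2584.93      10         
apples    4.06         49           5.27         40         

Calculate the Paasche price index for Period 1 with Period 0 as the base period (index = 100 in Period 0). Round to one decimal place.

Paasche price index uses current-period quantities as weights.
ΣP(Period 1)·Q(Period 1) = 1.97×75 + 2.42×275 + 19.63×149 + 5.50×109 + 2584.93×10 + 5.27×40 = 147.75 + 665.5 + 2924.87 + 599.5 + 25849.3 + 210.8 = 30397.72
ΣP(Period 0)·Q(Period 1) = 1.76×75 + 2.33×275 + 15.92×149 + 4.43×109 + 1943.88×10 + 4.06×40 = 132 + 640.75 + 2372.08 + 482.87 + 19438.8 + 162.4 = 23228.9
Index = 30397.72 / 23228.9 × 100 = 130.8616

130.9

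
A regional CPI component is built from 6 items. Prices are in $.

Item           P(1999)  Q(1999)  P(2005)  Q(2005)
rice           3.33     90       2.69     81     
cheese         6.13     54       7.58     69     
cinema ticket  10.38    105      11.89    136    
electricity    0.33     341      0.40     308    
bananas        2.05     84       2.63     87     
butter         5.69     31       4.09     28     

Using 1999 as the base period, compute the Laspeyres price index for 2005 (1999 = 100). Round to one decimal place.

Laspeyres price index uses base-period quantities as weights.
ΣP(2005)·Q(1999) = 2.69×90 + 7.58×54 + 11.89×105 + 0.40×341 + 2.63×84 + 4.09×31 = 242.1 + 409.32 + 1248.45 + 136.4 + 220.92 + 126.79 = 2383.98
ΣP(1999)·Q(1999) = 3.33×90 + 6.13×54 + 10.38×105 + 0.33×341 + 2.05×84 + 5.69×31 = 299.7 + 331.02 + 1089.9 + 112.53 + 172.2 + 176.39 = 2181.74
Index = 2383.98 / 2181.74 × 100 = 109.2697

109.3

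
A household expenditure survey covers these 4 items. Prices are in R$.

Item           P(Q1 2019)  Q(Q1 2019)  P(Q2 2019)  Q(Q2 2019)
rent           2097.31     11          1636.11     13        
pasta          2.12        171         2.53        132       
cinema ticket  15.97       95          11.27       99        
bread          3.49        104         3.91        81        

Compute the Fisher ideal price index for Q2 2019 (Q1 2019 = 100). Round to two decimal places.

Laspeyres component (base-period weights):
ΣP(Q2 2019)Q(Q1 2019) = 1636.11×11 + 2.53×171 + 11.27×95 + 3.91×104 = 17997.21 + 432.63 + 1070.65 + 406.64 = 19907.13
ΣP(Q1 2019)Q(Q1 2019) = 2097.31×11 + 2.12×171 + 15.97×95 + 3.49×104 = 23070.41 + 362.52 + 1517.15 + 362.96 = 25313.04
L = 19907.13 / 25313.04 × 100 = 78.6438
Paasche component (current-period weights):
ΣP(Q2 2019)Q(Q2 2019) = 1636.11×13 + 2.53×132 + 11.27×99 + 3.91×81 = 21269.43 + 333.96 + 1115.73 + 316.71 = 23035.83
ΣP(Q1 2019)Q(Q2 2019) = 2097.31×13 + 2.12×132 + 15.97×99 + 3.49×81 = 27265.03 + 279.84 + 1581.03 + 282.69 = 29408.59
P = 23035.83 / 29408.59 × 100 = 78.3303
Fisher = √(L × P) = √(78.6438 × 78.3303) = 78.4869

78.49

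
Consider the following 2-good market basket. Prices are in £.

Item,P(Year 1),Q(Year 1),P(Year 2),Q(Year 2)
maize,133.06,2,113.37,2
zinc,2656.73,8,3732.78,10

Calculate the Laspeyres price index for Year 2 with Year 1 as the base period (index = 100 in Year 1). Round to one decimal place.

139.8

Laspeyres price index uses base-period quantities as weights.
ΣP(Year 2)·Q(Year 1) = 113.37×2 + 3732.78×8 = 226.74 + 29862.24 = 30088.98
ΣP(Year 1)·Q(Year 1) = 133.06×2 + 2656.73×8 = 266.12 + 21253.84 = 21519.96
Index = 30088.98 / 21519.96 × 100 = 139.8189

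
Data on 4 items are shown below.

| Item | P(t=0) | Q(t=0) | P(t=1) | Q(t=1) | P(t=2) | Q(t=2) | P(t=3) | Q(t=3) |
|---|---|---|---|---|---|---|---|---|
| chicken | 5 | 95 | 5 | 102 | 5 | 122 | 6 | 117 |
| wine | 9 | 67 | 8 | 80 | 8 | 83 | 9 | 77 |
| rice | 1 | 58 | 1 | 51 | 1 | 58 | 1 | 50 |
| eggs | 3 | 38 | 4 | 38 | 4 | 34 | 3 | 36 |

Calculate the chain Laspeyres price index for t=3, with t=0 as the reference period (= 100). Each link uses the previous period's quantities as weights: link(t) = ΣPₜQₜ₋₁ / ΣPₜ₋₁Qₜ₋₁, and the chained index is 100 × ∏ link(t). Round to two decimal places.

Link t=0→t=1:
ΣP(t=1)Q(t=0) = 5×95 + 8×67 + 1×58 + 4×38 = 475 + 536 + 58 + 152 = 1221
ΣP(t=0)Q(t=0) = 5×95 + 9×67 + 1×58 + 3×38 = 475 + 603 + 58 + 114 = 1250
link = 1221/1250 = 0.976800
Link t=1→t=2:
ΣP(t=2)Q(t=1) = 5×102 + 8×80 + 1×51 + 4×38 = 510 + 640 + 51 + 152 = 1353
ΣP(t=1)Q(t=1) = 5×102 + 8×80 + 1×51 + 4×38 = 510 + 640 + 51 + 152 = 1353
link = 1353/1353 = 1.000000
Link t=2→t=3:
ΣP(t=3)Q(t=2) = 6×122 + 9×83 + 1×58 + 3×34 = 732 + 747 + 58 + 102 = 1639
ΣP(t=2)Q(t=2) = 5×122 + 8×83 + 1×58 + 4×34 = 610 + 664 + 58 + 136 = 1468
link = 1639/1468 = 1.116485
Chained index = 100 × 0.976800 × 1.000000 × 1.116485 = 109.0583

109.06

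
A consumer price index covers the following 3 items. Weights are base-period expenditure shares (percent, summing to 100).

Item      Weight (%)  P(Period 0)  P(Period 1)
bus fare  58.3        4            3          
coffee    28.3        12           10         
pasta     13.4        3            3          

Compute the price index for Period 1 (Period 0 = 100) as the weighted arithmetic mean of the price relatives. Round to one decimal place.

80.7

bus fare: 58.3 × (3/4) = 58.3 × 0.750000 = 43.7250
coffee: 28.3 × (10/12) = 28.3 × 0.833333 = 23.5833
pasta: 13.4 × (3/3) = 13.4 × 1.000000 = 13.4000
Index = Σ wᵢ·(p₁ᵢ/p₀ᵢ) = 43.7250 + 23.5833 + 13.4000 = 80.7083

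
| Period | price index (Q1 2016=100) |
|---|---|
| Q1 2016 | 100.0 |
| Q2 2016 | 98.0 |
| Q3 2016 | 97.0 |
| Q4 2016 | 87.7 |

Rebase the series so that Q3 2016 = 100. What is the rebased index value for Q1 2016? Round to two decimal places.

Rebased(Q1 2016) = 100.0 / 97.0 × 100 = 103.0928

103.09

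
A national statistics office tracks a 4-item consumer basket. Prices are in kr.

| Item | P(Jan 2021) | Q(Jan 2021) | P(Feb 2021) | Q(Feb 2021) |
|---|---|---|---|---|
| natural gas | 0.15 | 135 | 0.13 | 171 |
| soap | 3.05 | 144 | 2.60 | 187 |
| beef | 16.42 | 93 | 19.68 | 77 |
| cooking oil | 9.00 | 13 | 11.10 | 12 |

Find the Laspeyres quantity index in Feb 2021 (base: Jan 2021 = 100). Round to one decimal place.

Laspeyres quantity index uses base-period prices as weights.
ΣP(Jan 2021)·Q(Feb 2021) = 0.15×171 + 3.05×187 + 16.42×77 + 9.00×12 = 25.65 + 570.35 + 1264.34 + 108 = 1968.34
ΣP(Jan 2021)·Q(Jan 2021) = 0.15×135 + 3.05×144 + 16.42×93 + 9.00×13 = 20.25 + 439.2 + 1527.06 + 117 = 2103.51
Index = 1968.34 / 2103.51 × 100 = 93.5741

93.6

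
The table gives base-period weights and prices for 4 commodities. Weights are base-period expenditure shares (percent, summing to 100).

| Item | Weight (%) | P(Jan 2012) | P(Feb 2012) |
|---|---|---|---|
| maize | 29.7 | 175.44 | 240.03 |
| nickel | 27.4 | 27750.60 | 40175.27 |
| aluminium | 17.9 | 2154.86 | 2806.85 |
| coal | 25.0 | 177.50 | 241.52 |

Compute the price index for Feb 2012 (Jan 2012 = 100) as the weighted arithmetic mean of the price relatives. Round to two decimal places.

137.63

maize: 29.7 × (240.03/175.44) = 29.7 × 1.368160 = 40.6344
nickel: 27.4 × (40175.27/27750.60) = 27.4 × 1.447726 = 39.6677
aluminium: 17.9 × (2806.85/2154.86) = 17.9 × 1.302567 = 23.3160
coal: 25.0 × (241.52/177.50) = 25.0 × 1.360676 = 34.0169
Index = Σ wᵢ·(p₁ᵢ/p₀ᵢ) = 40.6344 + 39.6677 + 23.3160 + 34.0169 = 137.6349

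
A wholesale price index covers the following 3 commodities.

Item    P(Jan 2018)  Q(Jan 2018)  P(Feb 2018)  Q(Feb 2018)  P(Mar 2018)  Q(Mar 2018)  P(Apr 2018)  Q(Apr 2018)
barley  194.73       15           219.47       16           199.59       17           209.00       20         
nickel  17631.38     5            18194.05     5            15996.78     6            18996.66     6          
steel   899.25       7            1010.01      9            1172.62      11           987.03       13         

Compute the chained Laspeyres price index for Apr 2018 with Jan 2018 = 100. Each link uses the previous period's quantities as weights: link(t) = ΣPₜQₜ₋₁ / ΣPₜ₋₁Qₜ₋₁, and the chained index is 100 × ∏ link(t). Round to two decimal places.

Link Jan 2018→Feb 2018:
ΣP(Feb 2018)Q(Jan 2018) = 219.47×15 + 18194.05×5 + 1010.01×7 = 3292.05 + 90970.25 + 7070.07 = 101332.37
ΣP(Jan 2018)Q(Jan 2018) = 194.73×15 + 17631.38×5 + 899.25×7 = 2920.95 + 88156.9 + 6294.75 = 97372.6
link = 101332.37/97372.6 = 1.040666
Link Feb 2018→Mar 2018:
ΣP(Mar 2018)Q(Feb 2018) = 199.59×16 + 15996.78×5 + 1172.62×9 = 3193.44 + 79983.9 + 10553.58 = 93730.92
ΣP(Feb 2018)Q(Feb 2018) = 219.47×16 + 18194.05×5 + 1010.01×9 = 3511.52 + 90970.25 + 9090.09 = 103571.86
link = 93730.92/103571.86 = 0.904984
Link Mar 2018→Apr 2018:
ΣP(Apr 2018)Q(Mar 2018) = 209.00×17 + 18996.66×6 + 987.03×11 = 3553 + 113979.96 + 10857.33 = 128390.29
ΣP(Mar 2018)Q(Mar 2018) = 199.59×17 + 15996.78×6 + 1172.62×11 = 3393.03 + 95980.68 + 12898.82 = 112272.53
link = 128390.29/112272.53 = 1.143559
Chained index = 100 × 1.040666 × 0.904984 × 1.143559 = 107.6989

107.70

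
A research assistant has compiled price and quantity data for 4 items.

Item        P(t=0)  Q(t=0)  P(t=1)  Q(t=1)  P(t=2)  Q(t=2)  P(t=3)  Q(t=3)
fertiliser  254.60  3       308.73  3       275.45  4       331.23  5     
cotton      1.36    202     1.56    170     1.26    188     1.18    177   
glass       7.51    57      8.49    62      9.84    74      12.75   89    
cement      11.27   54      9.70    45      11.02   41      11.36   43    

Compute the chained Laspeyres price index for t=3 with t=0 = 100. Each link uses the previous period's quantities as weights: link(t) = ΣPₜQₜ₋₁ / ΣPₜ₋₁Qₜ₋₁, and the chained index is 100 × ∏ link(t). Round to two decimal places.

Link t=0→t=1:
ΣP(t=1)Q(t=0) = 308.73×3 + 1.56×202 + 8.49×57 + 9.70×54 = 926.19 + 315.12 + 483.93 + 523.8 = 2249.04
ΣP(t=0)Q(t=0) = 254.60×3 + 1.36×202 + 7.51×57 + 11.27×54 = 763.8 + 274.72 + 428.07 + 608.58 = 2075.17
link = 2249.04/2075.17 = 1.083786
Link t=1→t=2:
ΣP(t=2)Q(t=1) = 275.45×3 + 1.26×170 + 9.84×62 + 11.02×45 = 826.35 + 214.2 + 610.08 + 495.9 = 2146.53
ΣP(t=1)Q(t=1) = 308.73×3 + 1.56×170 + 8.49×62 + 9.70×45 = 926.19 + 265.2 + 526.38 + 436.5 = 2154.27
link = 2146.53/2154.27 = 0.996407
Link t=2→t=3:
ΣP(t=3)Q(t=2) = 331.23×4 + 1.18×188 + 12.75×74 + 11.36×41 = 1324.92 + 221.84 + 943.5 + 465.76 = 2956.02
ΣP(t=2)Q(t=2) = 275.45×4 + 1.26×188 + 9.84×74 + 11.02×41 = 1101.8 + 236.88 + 728.16 + 451.82 = 2518.66
link = 2956.02/2518.66 = 1.173648
Chained index = 100 × 1.083786 × 0.996407 × 1.173648 = 126.7413

126.74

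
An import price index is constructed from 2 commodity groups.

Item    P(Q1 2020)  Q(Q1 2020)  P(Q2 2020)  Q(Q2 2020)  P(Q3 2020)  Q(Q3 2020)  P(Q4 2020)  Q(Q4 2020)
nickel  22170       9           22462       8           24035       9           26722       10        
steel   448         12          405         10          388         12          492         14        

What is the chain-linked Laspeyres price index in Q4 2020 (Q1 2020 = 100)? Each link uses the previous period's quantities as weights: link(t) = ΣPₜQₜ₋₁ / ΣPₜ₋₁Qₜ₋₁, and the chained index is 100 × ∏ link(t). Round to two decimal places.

120.27

Link Q1 2020→Q2 2020:
ΣP(Q2 2020)Q(Q1 2020) = 22462×9 + 405×12 = 202158 + 4860 = 207018
ΣP(Q1 2020)Q(Q1 2020) = 22170×9 + 448×12 = 199530 + 5376 = 204906
link = 207018/204906 = 1.010307
Link Q2 2020→Q3 2020:
ΣP(Q3 2020)Q(Q2 2020) = 24035×8 + 388×10 = 192280 + 3880 = 196160
ΣP(Q2 2020)Q(Q2 2020) = 22462×8 + 405×10 = 179696 + 4050 = 183746
link = 196160/183746 = 1.067561
Link Q3 2020→Q4 2020:
ΣP(Q4 2020)Q(Q3 2020) = 26722×9 + 492×12 = 240498 + 5904 = 246402
ΣP(Q3 2020)Q(Q3 2020) = 24035×9 + 388×12 = 216315 + 4656 = 220971
link = 246402/220971 = 1.115088
Chained index = 100 × 1.010307 × 1.067561 × 1.115088 = 120.2693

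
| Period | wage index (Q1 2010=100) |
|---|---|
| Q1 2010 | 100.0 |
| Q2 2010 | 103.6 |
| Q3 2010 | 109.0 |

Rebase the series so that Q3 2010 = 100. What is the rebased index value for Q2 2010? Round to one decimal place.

95.0

Rebased(Q2 2010) = 103.6 / 109.0 × 100 = 95.0459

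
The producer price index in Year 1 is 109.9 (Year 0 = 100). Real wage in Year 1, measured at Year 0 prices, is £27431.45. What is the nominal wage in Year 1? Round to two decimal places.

30147.16

Nominal = Real × (Index/100) = 27431.45 × (109.9/100)
        = 27431.45 × 1.099 = 30147.1636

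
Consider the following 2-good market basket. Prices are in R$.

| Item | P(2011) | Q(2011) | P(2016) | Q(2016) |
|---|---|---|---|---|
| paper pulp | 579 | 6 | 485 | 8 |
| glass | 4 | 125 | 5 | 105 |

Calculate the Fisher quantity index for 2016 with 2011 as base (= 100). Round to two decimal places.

125.86

Laspeyres component (base-period weights):
ΣP(2011)Q(2016) = 579×8 + 4×105 = 4632 + 420 = 5052
ΣP(2011)Q(2011) = 579×6 + 4×125 = 3474 + 500 = 3974
L = 5052 / 3974 × 100 = 127.1263
Paasche component (current-period weights):
ΣP(2016)Q(2016) = 485×8 + 5×105 = 3880 + 525 = 4405
ΣP(2016)Q(2011) = 485×6 + 5×125 = 2910 + 625 = 3535
P = 4405 / 3535 × 100 = 124.6110
Fisher = √(L × P) = √(127.1263 × 124.6110) = 125.8624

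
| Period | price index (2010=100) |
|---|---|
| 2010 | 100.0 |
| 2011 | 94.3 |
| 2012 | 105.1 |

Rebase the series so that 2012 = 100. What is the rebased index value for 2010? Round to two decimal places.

Rebased(2010) = 100.0 / 105.1 × 100 = 95.1475

95.15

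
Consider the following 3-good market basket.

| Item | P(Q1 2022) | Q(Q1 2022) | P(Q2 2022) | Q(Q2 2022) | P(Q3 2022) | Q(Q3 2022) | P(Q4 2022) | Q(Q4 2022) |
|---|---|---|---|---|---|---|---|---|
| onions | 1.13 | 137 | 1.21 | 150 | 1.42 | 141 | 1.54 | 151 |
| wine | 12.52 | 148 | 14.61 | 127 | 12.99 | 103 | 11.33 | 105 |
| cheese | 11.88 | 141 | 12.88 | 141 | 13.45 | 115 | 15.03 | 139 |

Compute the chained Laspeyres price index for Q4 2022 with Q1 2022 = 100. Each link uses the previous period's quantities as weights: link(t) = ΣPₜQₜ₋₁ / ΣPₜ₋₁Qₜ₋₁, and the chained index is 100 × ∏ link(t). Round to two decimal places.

110.77

Link Q1 2022→Q2 2022:
ΣP(Q2 2022)Q(Q1 2022) = 1.21×137 + 14.61×148 + 12.88×141 = 165.77 + 2162.28 + 1816.08 = 4144.13
ΣP(Q1 2022)Q(Q1 2022) = 1.13×137 + 12.52×148 + 11.88×141 = 154.81 + 1852.96 + 1675.08 = 3682.85
link = 4144.13/3682.85 = 1.125251
Link Q2 2022→Q3 2022:
ΣP(Q3 2022)Q(Q2 2022) = 1.42×150 + 12.99×127 + 13.45×141 = 213 + 1649.73 + 1896.45 = 3759.18
ΣP(Q2 2022)Q(Q2 2022) = 1.21×150 + 14.61×127 + 12.88×141 = 181.5 + 1855.47 + 1816.08 = 3853.05
link = 3759.18/3853.05 = 0.975637
Link Q3 2022→Q4 2022:
ΣP(Q4 2022)Q(Q3 2022) = 1.54×141 + 11.33×103 + 15.03×115 = 217.14 + 1166.99 + 1728.45 = 3112.58
ΣP(Q3 2022)Q(Q3 2022) = 1.42×141 + 12.99×103 + 13.45×115 = 200.22 + 1337.97 + 1546.75 = 3084.94
link = 3112.58/3084.94 = 1.008960
Chained index = 100 × 1.125251 × 0.975637 × 1.008960 = 110.7673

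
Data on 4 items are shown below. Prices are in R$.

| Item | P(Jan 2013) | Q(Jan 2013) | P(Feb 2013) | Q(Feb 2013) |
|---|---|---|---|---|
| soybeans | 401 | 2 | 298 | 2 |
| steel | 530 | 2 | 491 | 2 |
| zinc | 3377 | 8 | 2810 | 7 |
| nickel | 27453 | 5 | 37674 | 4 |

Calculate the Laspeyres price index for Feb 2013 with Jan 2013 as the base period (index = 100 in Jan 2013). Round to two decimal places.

127.86

Laspeyres price index uses base-period quantities as weights.
ΣP(Feb 2013)·Q(Jan 2013) = 298×2 + 491×2 + 2810×8 + 37674×5 = 596 + 982 + 22480 + 188370 = 212428
ΣP(Jan 2013)·Q(Jan 2013) = 401×2 + 530×2 + 3377×8 + 27453×5 = 802 + 1060 + 27016 + 137265 = 166143
Index = 212428 / 166143 × 100 = 127.8585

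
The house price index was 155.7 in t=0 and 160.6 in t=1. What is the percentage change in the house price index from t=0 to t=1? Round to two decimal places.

Change = (160.6 − 155.7) / 155.7 × 100
       = 4.9 / 155.7 × 100 = 3.1471%

3.15%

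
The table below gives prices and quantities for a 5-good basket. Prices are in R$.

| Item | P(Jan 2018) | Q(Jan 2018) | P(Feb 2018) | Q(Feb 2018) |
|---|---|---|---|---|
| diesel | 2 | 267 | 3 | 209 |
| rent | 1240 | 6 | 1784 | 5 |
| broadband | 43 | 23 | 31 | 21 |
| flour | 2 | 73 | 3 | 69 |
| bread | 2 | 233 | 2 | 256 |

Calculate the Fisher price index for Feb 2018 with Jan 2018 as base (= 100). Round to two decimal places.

Laspeyres component (base-period weights):
ΣP(Feb 2018)Q(Jan 2018) = 3×267 + 1784×6 + 31×23 + 3×73 + 2×233 = 801 + 10704 + 713 + 219 + 466 = 12903
ΣP(Jan 2018)Q(Jan 2018) = 2×267 + 1240×6 + 43×23 + 2×73 + 2×233 = 534 + 7440 + 989 + 146 + 466 = 9575
L = 12903 / 9575 × 100 = 134.7572
Paasche component (current-period weights):
ΣP(Feb 2018)Q(Feb 2018) = 3×209 + 1784×5 + 31×21 + 3×69 + 2×256 = 627 + 8920 + 651 + 207 + 512 = 10917
ΣP(Jan 2018)Q(Feb 2018) = 2×209 + 1240×5 + 43×21 + 2×69 + 2×256 = 418 + 6200 + 903 + 138 + 512 = 8171
P = 10917 / 8171 × 100 = 133.6067
Fisher = √(L × P) = √(134.7572 × 133.6067) = 134.1807

134.18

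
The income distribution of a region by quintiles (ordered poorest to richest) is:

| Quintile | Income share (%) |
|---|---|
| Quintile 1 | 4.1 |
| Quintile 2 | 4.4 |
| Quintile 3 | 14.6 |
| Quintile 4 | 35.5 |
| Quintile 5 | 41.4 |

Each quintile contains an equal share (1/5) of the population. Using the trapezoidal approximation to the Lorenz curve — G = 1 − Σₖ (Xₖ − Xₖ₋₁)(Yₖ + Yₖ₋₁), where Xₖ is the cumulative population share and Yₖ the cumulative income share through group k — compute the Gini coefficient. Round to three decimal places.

Cumulative income shares Yₖ: 0.0410, 0.0850, 0.2310, 0.5860, 1.0000
Σ (Xₖ−Xₖ₋₁)(Yₖ+Yₖ₋₁) = (1/5)(0.0410+0.0000) + (1/5)(0.0850+0.0410) + (1/5)(0.2310+0.0850) + (1/5)(0.5860+0.2310) + (1/5)(1.0000+0.5860)
  = 0.0082 + 0.0252 + 0.0632 + 0.1634 + 0.3172 = 0.5772
G = 1 − 0.5772 = 0.4228

0.423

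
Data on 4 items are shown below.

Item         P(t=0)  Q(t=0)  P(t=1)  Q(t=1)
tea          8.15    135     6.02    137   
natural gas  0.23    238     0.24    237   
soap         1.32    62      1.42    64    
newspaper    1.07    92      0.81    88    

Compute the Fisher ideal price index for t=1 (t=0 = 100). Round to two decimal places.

Laspeyres component (base-period weights):
ΣP(t=1)Q(t=0) = 6.02×135 + 0.24×238 + 1.42×62 + 0.81×92 = 812.7 + 57.12 + 88.04 + 74.52 = 1032.38
ΣP(t=0)Q(t=0) = 8.15×135 + 0.23×238 + 1.32×62 + 1.07×92 = 1100.25 + 54.74 + 81.84 + 98.44 = 1335.27
L = 1032.38 / 1335.27 × 100 = 77.3162
Paasche component (current-period weights):
ΣP(t=1)Q(t=1) = 6.02×137 + 0.24×237 + 1.42×64 + 0.81×88 = 824.74 + 56.88 + 90.88 + 71.28 = 1043.78
ΣP(t=0)Q(t=1) = 8.15×137 + 0.23×237 + 1.32×64 + 1.07×88 = 1116.55 + 54.51 + 84.48 + 94.16 = 1349.7
P = 1043.78 / 1349.7 × 100 = 77.3342
Fisher = √(L × P) = √(77.3162 × 77.3342) = 77.3252

77.33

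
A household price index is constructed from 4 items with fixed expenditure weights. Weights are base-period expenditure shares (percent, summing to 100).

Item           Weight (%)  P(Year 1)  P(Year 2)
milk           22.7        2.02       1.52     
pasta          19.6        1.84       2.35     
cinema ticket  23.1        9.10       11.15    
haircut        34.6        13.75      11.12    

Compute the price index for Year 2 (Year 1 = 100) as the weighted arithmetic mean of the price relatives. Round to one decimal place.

98.4

milk: 22.7 × (1.52/2.02) = 22.7 × 0.752475 = 17.0812
pasta: 19.6 × (2.35/1.84) = 19.6 × 1.277174 = 25.0326
cinema ticket: 23.1 × (11.15/9.10) = 23.1 × 1.225275 = 28.3038
haircut: 34.6 × (11.12/13.75) = 34.6 × 0.808727 = 27.9820
Index = Σ wᵢ·(p₁ᵢ/p₀ᵢ) = 17.0812 + 25.0326 + 28.3038 + 27.9820 = 98.3996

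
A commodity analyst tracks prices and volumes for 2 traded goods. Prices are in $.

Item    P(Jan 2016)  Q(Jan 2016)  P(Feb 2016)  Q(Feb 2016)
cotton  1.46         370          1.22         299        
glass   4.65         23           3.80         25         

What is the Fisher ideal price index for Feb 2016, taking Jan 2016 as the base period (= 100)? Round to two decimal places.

83.22

Laspeyres component (base-period weights):
ΣP(Feb 2016)Q(Jan 2016) = 1.22×370 + 3.80×23 = 451.4 + 87.4 = 538.8
ΣP(Jan 2016)Q(Jan 2016) = 1.46×370 + 4.65×23 = 540.2 + 106.95 = 647.15
L = 538.8 / 647.15 × 100 = 83.2574
Paasche component (current-period weights):
ΣP(Feb 2016)Q(Feb 2016) = 1.22×299 + 3.80×25 = 364.78 + 95 = 459.78
ΣP(Jan 2016)Q(Feb 2016) = 1.46×299 + 4.65×25 = 436.54 + 116.25 = 552.79
P = 459.78 / 552.79 × 100 = 83.1744
Fisher = √(L × P) = √(83.2574 × 83.1744) = 83.2159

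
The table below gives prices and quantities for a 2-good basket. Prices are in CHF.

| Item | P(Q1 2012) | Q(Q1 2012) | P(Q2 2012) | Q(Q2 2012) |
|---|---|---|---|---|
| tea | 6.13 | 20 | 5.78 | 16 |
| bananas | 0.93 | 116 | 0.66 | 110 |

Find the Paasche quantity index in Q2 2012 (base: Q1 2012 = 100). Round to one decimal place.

85.9

Paasche quantity index uses current-period prices as weights.
ΣP(Q2 2012)·Q(Q2 2012) = 5.78×16 + 0.66×110 = 92.48 + 72.6 = 165.08
ΣP(Q2 2012)·Q(Q1 2012) = 5.78×20 + 0.66×116 = 115.6 + 76.56 = 192.16
Index = 165.08 / 192.16 × 100 = 85.9076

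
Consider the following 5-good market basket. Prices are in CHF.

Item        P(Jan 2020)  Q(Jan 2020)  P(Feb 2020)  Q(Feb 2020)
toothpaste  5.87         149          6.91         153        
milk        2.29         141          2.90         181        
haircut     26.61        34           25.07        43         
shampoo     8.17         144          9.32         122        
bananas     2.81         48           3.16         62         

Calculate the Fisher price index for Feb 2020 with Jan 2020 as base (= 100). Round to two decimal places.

Laspeyres component (base-period weights):
ΣP(Feb 2020)Q(Jan 2020) = 6.91×149 + 2.90×141 + 25.07×34 + 9.32×144 + 3.16×48 = 1029.59 + 408.9 + 852.38 + 1342.08 + 151.68 = 3784.63
ΣP(Jan 2020)Q(Jan 2020) = 5.87×149 + 2.29×141 + 26.61×34 + 8.17×144 + 2.81×48 = 874.63 + 322.89 + 904.74 + 1176.48 + 134.88 = 3413.62
L = 3784.63 / 3413.62 × 100 = 110.8685
Paasche component (current-period weights):
ΣP(Feb 2020)Q(Feb 2020) = 6.91×153 + 2.90×181 + 25.07×43 + 9.32×122 + 3.16×62 = 1057.23 + 524.9 + 1078.01 + 1137.04 + 195.92 = 3993.1
ΣP(Jan 2020)Q(Feb 2020) = 5.87×153 + 2.29×181 + 26.61×43 + 8.17×122 + 2.81×62 = 898.11 + 414.49 + 1144.23 + 996.74 + 174.22 = 3627.79
P = 3993.1 / 3627.79 × 100 = 110.0698
Fisher = √(L × P) = √(110.8685 × 110.0698) = 110.4684

110.47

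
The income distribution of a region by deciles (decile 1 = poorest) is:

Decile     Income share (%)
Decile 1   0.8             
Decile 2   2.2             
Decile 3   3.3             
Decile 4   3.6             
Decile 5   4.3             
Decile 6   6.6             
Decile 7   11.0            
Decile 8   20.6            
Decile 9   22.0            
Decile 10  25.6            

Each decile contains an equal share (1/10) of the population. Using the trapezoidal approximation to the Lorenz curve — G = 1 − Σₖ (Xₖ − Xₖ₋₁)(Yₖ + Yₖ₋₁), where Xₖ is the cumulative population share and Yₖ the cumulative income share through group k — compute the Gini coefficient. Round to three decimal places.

Cumulative income shares Yₖ: 0.0080, 0.0300, 0.0630, 0.0990, 0.1420, 0.2080, 0.3180, 0.5240, 0.7440, 1.0000
Σ (Xₖ−Xₖ₋₁)(Yₖ+Yₖ₋₁) = (1/10)(0.0080+0.0000) + (1/10)(0.0300+0.0080) + (1/10)(0.0630+0.0300) + (1/10)(0.0990+0.0630) + (1/10)(0.1420+0.0990) + (1/10)(0.2080+0.1420) + (1/10)(0.3180+0.2080) + (1/10)(0.5240+0.3180) + (1/10)(0.7440+0.5240) + (1/10)(1.0000+0.7440)
  = 0.0008 + 0.0038 + 0.0093 + 0.0162 + 0.0241 + 0.0350 + 0.0526 + 0.0842 + 0.1268 + 0.1744 = 0.5272
G = 1 − 0.5272 = 0.4728

0.473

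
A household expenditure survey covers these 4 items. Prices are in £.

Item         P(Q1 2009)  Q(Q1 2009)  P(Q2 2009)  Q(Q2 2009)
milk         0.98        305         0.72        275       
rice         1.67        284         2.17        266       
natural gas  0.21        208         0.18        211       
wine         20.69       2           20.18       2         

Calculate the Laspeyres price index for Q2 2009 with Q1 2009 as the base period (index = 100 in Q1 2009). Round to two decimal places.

106.46

Laspeyres price index uses base-period quantities as weights.
ΣP(Q2 2009)·Q(Q1 2009) = 0.72×305 + 2.17×284 + 0.18×208 + 20.18×2 = 219.6 + 616.28 + 37.44 + 40.36 = 913.68
ΣP(Q1 2009)·Q(Q1 2009) = 0.98×305 + 1.67×284 + 0.21×208 + 20.69×2 = 298.9 + 474.28 + 43.68 + 41.38 = 858.24
Index = 913.68 / 858.24 × 100 = 106.4597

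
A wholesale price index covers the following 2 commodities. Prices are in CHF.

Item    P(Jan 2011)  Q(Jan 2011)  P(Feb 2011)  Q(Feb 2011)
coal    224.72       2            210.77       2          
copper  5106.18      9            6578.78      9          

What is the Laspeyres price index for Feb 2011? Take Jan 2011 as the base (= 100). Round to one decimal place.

128.5

Laspeyres price index uses base-period quantities as weights.
ΣP(Feb 2011)·Q(Jan 2011) = 210.77×2 + 6578.78×9 = 421.54 + 59209.02 = 59630.56
ΣP(Jan 2011)·Q(Jan 2011) = 224.72×2 + 5106.18×9 = 449.44 + 45955.62 = 46405.06
Index = 59630.56 / 46405.06 × 100 = 128.5001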